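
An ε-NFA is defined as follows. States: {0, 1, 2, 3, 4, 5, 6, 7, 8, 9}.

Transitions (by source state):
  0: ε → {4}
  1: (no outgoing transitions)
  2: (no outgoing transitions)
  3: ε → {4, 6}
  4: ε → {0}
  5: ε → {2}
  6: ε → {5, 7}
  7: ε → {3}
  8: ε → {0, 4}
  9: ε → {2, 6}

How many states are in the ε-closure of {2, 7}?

Start with {2, 7}.
From 7 via ε: add 3.
From 3 via ε: add 4, 6.
From 4 via ε: add 0.
From 6 via ε: add 5.
ε-closure = {0, 2, 3, 4, 5, 6, 7}, which has 7 states.

7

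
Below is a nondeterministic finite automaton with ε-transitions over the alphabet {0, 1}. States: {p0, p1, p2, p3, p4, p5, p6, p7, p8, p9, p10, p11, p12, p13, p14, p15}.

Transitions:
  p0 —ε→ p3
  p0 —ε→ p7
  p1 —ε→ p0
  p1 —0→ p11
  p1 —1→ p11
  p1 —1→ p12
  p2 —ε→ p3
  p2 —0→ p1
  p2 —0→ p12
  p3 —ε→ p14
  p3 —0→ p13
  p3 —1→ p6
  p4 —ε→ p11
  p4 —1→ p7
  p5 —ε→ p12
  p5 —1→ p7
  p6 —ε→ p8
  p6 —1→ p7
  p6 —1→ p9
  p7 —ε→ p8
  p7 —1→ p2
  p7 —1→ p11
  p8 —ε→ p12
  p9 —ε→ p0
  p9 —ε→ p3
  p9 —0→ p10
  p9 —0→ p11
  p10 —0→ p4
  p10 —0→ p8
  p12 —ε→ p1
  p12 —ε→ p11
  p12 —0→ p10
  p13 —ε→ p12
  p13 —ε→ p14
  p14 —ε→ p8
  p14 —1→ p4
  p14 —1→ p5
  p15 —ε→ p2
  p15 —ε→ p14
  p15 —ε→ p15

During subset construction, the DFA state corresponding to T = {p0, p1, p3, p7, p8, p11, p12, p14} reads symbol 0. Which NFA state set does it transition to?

p1 on 0 → {p11}.
p3 on 0 → {p13}.
p12 on 0 → {p10}.
No 0-transition from p0, p7, p8, p11, p14.
Union after reading 0: {p10, p11, p13}.
Now take the ε-closure:
From p13 via ε: add p12, p14.
From p12 via ε: add p1.
From p14 via ε: add p8.
From p1 via ε: add p0.
From p0 via ε: add p3, p7.
No new states can be added; the closed set is {p0, p1, p3, p7, p8, p10, p11, p12, p13, p14}.

{p0, p1, p3, p7, p8, p10, p11, p12, p13, p14}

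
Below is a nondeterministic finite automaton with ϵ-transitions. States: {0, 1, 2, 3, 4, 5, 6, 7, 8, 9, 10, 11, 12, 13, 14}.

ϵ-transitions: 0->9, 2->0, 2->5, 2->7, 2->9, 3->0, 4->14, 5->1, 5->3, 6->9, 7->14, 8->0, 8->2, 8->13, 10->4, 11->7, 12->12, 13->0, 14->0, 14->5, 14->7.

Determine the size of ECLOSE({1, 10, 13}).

Start with {1, 10, 13}.
From 10 via ϵ: add 4.
From 13 via ϵ: add 0.
From 0 via ϵ: add 9.
From 4 via ϵ: add 14.
From 14 via ϵ: add 5, 7.
From 5 via ϵ: add 3.
ϵ-closure = {0, 1, 3, 4, 5, 7, 9, 10, 13, 14}, which has 10 states.

10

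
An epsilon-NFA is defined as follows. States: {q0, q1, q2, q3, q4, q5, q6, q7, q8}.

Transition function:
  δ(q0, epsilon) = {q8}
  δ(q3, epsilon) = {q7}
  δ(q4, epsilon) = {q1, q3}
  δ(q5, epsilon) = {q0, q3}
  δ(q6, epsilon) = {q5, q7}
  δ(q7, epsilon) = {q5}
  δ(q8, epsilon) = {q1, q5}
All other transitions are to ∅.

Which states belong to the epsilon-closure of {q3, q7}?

Start with {q3, q7}.
From q7 via epsilon: add q5.
From q5 via epsilon: add q0.
From q0 via epsilon: add q8.
From q8 via epsilon: add q1.
No new states can be added; the closed set is {q0, q1, q3, q5, q7, q8}.

{q0, q1, q3, q5, q7, q8}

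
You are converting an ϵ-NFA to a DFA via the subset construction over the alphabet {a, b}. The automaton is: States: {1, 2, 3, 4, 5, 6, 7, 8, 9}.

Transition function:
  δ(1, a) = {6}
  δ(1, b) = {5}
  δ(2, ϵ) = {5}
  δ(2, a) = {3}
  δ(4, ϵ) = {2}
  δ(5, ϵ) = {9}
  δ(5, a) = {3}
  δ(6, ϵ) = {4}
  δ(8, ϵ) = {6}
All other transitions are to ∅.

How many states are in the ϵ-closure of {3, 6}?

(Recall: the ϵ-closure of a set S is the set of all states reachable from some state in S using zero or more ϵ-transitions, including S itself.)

Start with {3, 6}.
From 6 via ϵ: add 4.
From 4 via ϵ: add 2.
From 2 via ϵ: add 5.
From 5 via ϵ: add 9.
ϵ-closure = {2, 3, 4, 5, 6, 9}, which has 6 states.

6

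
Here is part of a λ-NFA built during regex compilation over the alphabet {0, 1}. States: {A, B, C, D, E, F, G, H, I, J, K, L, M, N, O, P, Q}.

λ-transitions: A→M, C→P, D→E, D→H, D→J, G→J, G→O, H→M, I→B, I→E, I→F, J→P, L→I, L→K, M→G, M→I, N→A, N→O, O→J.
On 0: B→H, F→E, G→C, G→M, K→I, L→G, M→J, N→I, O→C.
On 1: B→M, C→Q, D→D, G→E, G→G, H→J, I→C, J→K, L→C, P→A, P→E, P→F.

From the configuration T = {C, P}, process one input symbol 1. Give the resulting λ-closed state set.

{A, B, E, F, G, I, J, M, O, P, Q}

C on 1 → {Q}.
P on 1 → {A, E, F}.
Union after reading 1: {A, E, F, Q}.
Now take the λ-closure:
From A via λ: add M.
From M via λ: add G, I.
From G via λ: add J, O.
From I via λ: add B.
From J via λ: add P.
No new states can be added; the closed set is {A, B, E, F, G, I, J, M, O, P, Q}.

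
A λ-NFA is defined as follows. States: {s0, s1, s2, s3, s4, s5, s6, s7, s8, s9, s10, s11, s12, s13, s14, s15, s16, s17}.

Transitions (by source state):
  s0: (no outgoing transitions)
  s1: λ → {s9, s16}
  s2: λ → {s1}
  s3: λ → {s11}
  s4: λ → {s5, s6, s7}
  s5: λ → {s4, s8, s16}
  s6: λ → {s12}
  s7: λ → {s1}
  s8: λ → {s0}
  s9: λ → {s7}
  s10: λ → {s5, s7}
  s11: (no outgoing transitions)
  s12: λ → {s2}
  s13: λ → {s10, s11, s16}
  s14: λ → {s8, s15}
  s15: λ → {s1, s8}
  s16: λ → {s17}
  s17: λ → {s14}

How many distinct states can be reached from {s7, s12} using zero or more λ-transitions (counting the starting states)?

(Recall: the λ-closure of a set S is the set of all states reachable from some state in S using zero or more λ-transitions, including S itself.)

Start with {s7, s12}.
From s7 via λ: add s1.
From s12 via λ: add s2.
From s1 via λ: add s9, s16.
From s16 via λ: add s17.
From s17 via λ: add s14.
From s14 via λ: add s8, s15.
From s8 via λ: add s0.
λ-closure = {s0, s1, s2, s7, s8, s9, s12, s14, s15, s16, s17}, which has 11 states.

11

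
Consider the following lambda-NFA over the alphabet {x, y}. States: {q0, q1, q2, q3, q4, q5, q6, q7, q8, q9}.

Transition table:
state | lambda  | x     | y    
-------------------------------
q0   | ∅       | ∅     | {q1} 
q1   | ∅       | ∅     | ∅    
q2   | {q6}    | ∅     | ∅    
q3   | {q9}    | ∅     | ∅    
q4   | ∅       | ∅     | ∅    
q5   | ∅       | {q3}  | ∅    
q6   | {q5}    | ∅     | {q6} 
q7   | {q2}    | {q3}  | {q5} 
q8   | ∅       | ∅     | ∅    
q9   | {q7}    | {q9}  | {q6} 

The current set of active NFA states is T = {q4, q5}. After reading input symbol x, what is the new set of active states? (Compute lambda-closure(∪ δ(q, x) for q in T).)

{q2, q3, q5, q6, q7, q9}

q5 on x → {q3}.
No x-transition from q4.
Union after reading x: {q3}.
Now take the lambda-closure:
From q3 via lambda: add q9.
From q9 via lambda: add q7.
From q7 via lambda: add q2.
From q2 via lambda: add q6.
From q6 via lambda: add q5.
No new states can be added; the closed set is {q2, q3, q5, q6, q7, q9}.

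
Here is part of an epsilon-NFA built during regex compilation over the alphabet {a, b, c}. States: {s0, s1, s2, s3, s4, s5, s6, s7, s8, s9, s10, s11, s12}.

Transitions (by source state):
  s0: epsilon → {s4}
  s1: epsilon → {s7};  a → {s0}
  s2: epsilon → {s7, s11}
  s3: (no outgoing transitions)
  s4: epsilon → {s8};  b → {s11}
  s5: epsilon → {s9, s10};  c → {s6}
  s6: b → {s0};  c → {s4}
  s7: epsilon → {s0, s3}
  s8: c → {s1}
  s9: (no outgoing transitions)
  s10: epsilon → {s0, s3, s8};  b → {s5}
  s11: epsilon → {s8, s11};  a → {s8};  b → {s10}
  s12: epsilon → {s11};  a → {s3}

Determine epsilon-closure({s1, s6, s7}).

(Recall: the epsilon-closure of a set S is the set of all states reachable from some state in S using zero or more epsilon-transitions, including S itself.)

Start with {s1, s6, s7}.
From s7 via epsilon: add s0, s3.
From s0 via epsilon: add s4.
From s4 via epsilon: add s8.
No new states can be added; the closed set is {s0, s1, s3, s4, s6, s7, s8}.

{s0, s1, s3, s4, s6, s7, s8}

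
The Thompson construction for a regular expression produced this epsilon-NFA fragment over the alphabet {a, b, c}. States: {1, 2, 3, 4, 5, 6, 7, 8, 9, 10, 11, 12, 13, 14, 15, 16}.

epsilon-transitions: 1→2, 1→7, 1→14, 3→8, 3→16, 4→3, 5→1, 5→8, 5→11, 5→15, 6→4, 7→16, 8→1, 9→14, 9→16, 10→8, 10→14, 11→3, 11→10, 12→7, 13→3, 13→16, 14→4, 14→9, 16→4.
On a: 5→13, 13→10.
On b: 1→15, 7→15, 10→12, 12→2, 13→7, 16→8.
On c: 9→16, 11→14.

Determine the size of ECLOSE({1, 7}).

Start with {1, 7}.
From 1 via epsilon: add 2, 14.
From 7 via epsilon: add 16.
From 14 via epsilon: add 4, 9.
From 4 via epsilon: add 3.
From 3 via epsilon: add 8.
epsilon-closure = {1, 2, 3, 4, 7, 8, 9, 14, 16}, which has 9 states.

9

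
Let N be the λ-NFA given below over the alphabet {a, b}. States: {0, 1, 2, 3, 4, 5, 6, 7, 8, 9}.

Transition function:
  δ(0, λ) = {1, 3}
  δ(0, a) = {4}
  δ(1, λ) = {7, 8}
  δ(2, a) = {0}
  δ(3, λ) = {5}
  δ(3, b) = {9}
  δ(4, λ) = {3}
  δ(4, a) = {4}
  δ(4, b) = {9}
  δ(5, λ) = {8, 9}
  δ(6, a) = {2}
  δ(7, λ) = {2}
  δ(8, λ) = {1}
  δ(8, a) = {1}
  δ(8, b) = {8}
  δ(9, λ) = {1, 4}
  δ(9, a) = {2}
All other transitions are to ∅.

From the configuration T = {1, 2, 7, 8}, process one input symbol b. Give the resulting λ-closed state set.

8 on b → {8}.
No b-transition from 1, 2, 7.
Union after reading b: {8}.
Now take the λ-closure:
From 8 via λ: add 1.
From 1 via λ: add 7.
From 7 via λ: add 2.
No new states can be added; the closed set is {1, 2, 7, 8}.

{1, 2, 7, 8}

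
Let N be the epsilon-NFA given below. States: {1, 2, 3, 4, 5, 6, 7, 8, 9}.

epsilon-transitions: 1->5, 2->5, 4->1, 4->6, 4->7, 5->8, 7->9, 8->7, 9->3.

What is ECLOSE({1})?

Start with {1}.
From 1 via epsilon: add 5.
From 5 via epsilon: add 8.
From 8 via epsilon: add 7.
From 7 via epsilon: add 9.
From 9 via epsilon: add 3.
No new states can be added; the closed set is {1, 3, 5, 7, 8, 9}.

{1, 3, 5, 7, 8, 9}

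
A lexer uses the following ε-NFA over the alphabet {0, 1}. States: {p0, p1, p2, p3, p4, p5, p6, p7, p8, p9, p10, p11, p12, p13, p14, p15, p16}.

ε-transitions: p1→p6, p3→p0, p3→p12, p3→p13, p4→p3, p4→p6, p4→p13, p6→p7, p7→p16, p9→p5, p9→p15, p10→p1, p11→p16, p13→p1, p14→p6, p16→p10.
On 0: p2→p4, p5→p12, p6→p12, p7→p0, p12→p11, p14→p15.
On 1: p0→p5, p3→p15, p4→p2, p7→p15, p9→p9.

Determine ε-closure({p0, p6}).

{p0, p1, p6, p7, p10, p16}

Start with {p0, p6}.
From p6 via ε: add p7.
From p7 via ε: add p16.
From p16 via ε: add p10.
From p10 via ε: add p1.
No new states can be added; the closed set is {p0, p1, p6, p7, p10, p16}.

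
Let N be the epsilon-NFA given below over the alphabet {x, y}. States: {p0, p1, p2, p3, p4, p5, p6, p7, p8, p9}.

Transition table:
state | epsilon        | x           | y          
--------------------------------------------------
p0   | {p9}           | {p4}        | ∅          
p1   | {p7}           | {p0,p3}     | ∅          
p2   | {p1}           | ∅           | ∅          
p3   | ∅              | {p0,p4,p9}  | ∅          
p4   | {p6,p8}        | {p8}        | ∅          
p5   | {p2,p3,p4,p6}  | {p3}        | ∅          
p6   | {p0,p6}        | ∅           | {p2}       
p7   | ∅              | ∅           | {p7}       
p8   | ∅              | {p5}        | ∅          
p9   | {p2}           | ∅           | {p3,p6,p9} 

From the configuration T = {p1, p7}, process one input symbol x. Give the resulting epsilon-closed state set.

p1 on x → {p0, p3}.
No x-transition from p7.
Union after reading x: {p0, p3}.
Now take the epsilon-closure:
From p0 via epsilon: add p9.
From p9 via epsilon: add p2.
From p2 via epsilon: add p1.
From p1 via epsilon: add p7.
No new states can be added; the closed set is {p0, p1, p2, p3, p7, p9}.

{p0, p1, p2, p3, p7, p9}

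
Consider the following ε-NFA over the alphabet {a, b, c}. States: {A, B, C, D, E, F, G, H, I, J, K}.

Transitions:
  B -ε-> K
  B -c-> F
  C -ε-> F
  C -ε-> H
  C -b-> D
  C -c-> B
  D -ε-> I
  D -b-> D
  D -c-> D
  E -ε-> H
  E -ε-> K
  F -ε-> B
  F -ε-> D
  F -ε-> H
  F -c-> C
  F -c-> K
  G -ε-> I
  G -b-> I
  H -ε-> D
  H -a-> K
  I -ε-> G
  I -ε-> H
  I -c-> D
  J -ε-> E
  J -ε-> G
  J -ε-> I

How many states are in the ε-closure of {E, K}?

6

Start with {E, K}.
From E via ε: add H.
From H via ε: add D.
From D via ε: add I.
From I via ε: add G.
ε-closure = {D, E, G, H, I, K}, which has 6 states.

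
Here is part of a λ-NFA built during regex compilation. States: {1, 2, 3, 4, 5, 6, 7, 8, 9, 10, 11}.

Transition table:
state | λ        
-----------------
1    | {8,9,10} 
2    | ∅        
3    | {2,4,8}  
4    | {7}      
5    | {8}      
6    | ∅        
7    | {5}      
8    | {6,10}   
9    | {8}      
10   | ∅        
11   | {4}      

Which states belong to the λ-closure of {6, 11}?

{4, 5, 6, 7, 8, 10, 11}

Start with {6, 11}.
From 11 via λ: add 4.
From 4 via λ: add 7.
From 7 via λ: add 5.
From 5 via λ: add 8.
From 8 via λ: add 10.
No new states can be added; the closed set is {4, 5, 6, 7, 8, 10, 11}.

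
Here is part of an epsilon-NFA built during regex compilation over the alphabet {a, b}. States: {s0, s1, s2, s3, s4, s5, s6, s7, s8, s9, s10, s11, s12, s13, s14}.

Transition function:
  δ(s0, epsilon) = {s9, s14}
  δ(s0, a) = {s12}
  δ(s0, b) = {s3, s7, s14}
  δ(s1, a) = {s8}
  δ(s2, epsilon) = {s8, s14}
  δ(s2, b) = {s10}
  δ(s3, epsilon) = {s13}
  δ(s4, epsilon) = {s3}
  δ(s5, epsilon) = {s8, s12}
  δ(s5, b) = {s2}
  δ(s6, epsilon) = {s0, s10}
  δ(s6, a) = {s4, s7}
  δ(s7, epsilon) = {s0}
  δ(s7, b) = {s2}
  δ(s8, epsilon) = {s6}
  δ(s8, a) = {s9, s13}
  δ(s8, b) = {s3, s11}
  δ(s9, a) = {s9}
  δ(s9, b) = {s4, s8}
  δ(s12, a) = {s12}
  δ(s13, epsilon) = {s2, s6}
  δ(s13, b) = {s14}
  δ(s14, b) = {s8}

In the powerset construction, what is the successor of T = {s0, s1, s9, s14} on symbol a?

{s0, s6, s8, s9, s10, s12, s14}

s0 on a → {s12}.
s1 on a → {s8}.
s9 on a → {s9}.
No a-transition from s14.
Union after reading a: {s8, s9, s12}.
Now take the epsilon-closure:
From s8 via epsilon: add s6.
From s6 via epsilon: add s0, s10.
From s0 via epsilon: add s14.
No new states can be added; the closed set is {s0, s6, s8, s9, s10, s12, s14}.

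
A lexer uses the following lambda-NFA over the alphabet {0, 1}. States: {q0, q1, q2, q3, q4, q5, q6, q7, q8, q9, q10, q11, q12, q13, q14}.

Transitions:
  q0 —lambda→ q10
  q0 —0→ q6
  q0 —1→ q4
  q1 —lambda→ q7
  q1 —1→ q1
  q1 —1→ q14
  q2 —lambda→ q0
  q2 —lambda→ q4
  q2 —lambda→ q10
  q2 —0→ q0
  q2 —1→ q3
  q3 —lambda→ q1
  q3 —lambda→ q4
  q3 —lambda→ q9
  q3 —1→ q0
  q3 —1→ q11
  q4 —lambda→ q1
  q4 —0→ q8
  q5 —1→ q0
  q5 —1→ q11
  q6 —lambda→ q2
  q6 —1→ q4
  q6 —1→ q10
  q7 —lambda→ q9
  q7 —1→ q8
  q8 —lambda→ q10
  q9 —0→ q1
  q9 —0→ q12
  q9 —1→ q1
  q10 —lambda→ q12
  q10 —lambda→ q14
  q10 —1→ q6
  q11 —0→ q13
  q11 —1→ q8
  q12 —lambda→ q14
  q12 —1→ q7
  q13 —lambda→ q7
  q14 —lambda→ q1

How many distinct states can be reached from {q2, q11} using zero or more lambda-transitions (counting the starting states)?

Start with {q2, q11}.
From q2 via lambda: add q0, q4, q10.
From q4 via lambda: add q1.
From q10 via lambda: add q12, q14.
From q1 via lambda: add q7.
From q7 via lambda: add q9.
lambda-closure = {q0, q1, q2, q4, q7, q9, q10, q11, q12, q14}, which has 10 states.

10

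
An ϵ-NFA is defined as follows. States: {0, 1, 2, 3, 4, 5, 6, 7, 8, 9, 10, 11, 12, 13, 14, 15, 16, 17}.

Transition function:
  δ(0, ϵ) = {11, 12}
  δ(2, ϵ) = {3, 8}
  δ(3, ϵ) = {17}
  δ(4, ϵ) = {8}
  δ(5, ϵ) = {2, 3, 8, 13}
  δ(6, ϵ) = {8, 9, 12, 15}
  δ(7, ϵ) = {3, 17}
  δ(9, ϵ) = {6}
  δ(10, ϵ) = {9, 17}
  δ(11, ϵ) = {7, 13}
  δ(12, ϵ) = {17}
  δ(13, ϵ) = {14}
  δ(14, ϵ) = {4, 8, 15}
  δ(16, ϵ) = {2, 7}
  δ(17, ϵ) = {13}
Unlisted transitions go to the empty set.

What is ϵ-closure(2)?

{2, 3, 4, 8, 13, 14, 15, 17}

Start with {2}.
From 2 via ϵ: add 3, 8.
From 3 via ϵ: add 17.
From 17 via ϵ: add 13.
From 13 via ϵ: add 14.
From 14 via ϵ: add 4, 15.
No new states can be added; the closed set is {2, 3, 4, 8, 13, 14, 15, 17}.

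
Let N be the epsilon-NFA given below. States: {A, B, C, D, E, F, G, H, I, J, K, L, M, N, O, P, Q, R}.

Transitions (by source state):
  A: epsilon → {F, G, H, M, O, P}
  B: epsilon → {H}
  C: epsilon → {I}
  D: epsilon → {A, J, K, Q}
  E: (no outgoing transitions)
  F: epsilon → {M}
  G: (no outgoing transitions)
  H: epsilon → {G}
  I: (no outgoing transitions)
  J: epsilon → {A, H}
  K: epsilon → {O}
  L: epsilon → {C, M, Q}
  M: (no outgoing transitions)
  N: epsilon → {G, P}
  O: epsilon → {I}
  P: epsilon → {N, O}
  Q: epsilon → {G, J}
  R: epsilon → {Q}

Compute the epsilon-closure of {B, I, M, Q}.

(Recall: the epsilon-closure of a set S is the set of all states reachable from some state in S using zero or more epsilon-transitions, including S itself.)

Start with {B, I, M, Q}.
From B via epsilon: add H.
From Q via epsilon: add G, J.
From J via epsilon: add A.
From A via epsilon: add F, O, P.
From P via epsilon: add N.
No new states can be added; the closed set is {A, B, F, G, H, I, J, M, N, O, P, Q}.

{A, B, F, G, H, I, J, M, N, O, P, Q}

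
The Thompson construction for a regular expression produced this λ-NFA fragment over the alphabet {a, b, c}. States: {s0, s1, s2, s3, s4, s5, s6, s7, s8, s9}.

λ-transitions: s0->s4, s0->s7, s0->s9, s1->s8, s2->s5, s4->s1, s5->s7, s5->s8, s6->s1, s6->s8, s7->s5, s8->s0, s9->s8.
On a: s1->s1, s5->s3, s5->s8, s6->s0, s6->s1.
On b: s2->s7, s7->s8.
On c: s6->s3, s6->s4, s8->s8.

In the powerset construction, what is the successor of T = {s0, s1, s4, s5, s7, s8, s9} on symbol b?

{s0, s1, s4, s5, s7, s8, s9}

s7 on b → {s8}.
No b-transition from s0, s1, s4, s5, s8, s9.
Union after reading b: {s8}.
Now take the λ-closure:
From s8 via λ: add s0.
From s0 via λ: add s4, s7, s9.
From s4 via λ: add s1.
From s7 via λ: add s5.
No new states can be added; the closed set is {s0, s1, s4, s5, s7, s8, s9}.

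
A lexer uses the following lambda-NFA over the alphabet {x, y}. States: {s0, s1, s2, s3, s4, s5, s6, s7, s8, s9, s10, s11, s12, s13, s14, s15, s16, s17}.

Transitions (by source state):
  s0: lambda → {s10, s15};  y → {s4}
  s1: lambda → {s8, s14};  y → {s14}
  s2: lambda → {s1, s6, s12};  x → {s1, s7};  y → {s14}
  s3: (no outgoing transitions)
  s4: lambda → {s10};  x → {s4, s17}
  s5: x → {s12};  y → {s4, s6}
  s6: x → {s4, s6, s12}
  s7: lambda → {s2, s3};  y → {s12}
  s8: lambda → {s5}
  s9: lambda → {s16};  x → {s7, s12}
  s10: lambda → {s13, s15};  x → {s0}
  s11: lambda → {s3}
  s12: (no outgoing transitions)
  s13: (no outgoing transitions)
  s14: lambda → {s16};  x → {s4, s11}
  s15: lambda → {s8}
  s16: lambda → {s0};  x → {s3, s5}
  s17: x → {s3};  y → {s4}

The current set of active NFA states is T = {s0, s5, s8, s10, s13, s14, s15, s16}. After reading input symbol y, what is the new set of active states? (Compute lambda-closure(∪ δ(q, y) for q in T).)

{s4, s5, s6, s8, s10, s13, s15}

s0 on y → {s4}.
s5 on y → {s4, s6}.
No y-transition from s8, s10, s13, s14, s15, s16.
Union after reading y: {s4, s6}.
Now take the lambda-closure:
From s4 via lambda: add s10.
From s10 via lambda: add s13, s15.
From s15 via lambda: add s8.
From s8 via lambda: add s5.
No new states can be added; the closed set is {s4, s5, s6, s8, s10, s13, s15}.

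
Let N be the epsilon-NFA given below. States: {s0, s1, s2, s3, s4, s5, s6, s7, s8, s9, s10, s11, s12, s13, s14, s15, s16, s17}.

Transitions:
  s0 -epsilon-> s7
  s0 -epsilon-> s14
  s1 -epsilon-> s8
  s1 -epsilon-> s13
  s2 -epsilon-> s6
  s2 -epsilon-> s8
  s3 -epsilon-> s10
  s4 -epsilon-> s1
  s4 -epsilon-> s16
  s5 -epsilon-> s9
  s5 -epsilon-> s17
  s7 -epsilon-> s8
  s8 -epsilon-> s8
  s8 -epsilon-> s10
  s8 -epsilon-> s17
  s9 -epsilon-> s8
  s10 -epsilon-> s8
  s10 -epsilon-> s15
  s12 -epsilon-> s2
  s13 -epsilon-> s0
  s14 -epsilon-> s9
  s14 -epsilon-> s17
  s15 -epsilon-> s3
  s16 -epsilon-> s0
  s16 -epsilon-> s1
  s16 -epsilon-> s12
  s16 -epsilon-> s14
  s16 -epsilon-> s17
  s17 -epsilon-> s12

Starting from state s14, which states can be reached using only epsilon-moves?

{s2, s3, s6, s8, s9, s10, s12, s14, s15, s17}

Start with {s14}.
From s14 via epsilon: add s9, s17.
From s9 via epsilon: add s8.
From s17 via epsilon: add s12.
From s8 via epsilon: add s10.
From s12 via epsilon: add s2.
From s2 via epsilon: add s6.
From s10 via epsilon: add s15.
From s15 via epsilon: add s3.
No new states can be added; the closed set is {s2, s3, s6, s8, s9, s10, s12, s14, s15, s17}.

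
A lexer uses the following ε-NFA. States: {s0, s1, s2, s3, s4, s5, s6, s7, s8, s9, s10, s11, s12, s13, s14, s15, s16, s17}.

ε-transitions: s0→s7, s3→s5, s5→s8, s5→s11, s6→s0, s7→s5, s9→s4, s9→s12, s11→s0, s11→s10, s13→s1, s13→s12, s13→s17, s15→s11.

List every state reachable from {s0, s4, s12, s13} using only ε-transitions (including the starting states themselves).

Start with {s0, s4, s12, s13}.
From s0 via ε: add s7.
From s13 via ε: add s1, s17.
From s7 via ε: add s5.
From s5 via ε: add s8, s11.
From s11 via ε: add s10.
No new states can be added; the closed set is {s0, s1, s4, s5, s7, s8, s10, s11, s12, s13, s17}.

{s0, s1, s4, s5, s7, s8, s10, s11, s12, s13, s17}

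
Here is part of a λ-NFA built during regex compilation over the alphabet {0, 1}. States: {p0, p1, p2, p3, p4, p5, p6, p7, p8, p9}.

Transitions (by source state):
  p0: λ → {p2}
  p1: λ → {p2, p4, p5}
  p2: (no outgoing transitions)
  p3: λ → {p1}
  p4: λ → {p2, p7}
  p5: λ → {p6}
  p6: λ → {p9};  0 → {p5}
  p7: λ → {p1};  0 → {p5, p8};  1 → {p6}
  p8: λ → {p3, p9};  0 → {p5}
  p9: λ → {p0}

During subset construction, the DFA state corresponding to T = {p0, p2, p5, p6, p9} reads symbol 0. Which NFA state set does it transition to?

{p0, p2, p5, p6, p9}

p6 on 0 → {p5}.
No 0-transition from p0, p2, p5, p9.
Union after reading 0: {p5}.
Now take the λ-closure:
From p5 via λ: add p6.
From p6 via λ: add p9.
From p9 via λ: add p0.
From p0 via λ: add p2.
No new states can be added; the closed set is {p0, p2, p5, p6, p9}.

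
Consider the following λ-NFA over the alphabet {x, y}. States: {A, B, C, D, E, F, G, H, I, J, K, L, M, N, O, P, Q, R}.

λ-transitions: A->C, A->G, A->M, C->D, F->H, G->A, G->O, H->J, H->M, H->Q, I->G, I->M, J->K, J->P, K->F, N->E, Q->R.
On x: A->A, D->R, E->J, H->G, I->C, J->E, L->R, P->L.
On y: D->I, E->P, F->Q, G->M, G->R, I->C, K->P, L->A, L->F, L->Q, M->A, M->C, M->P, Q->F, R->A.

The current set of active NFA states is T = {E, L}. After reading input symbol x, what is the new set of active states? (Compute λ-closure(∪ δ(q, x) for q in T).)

E on x → {J}.
L on x → {R}.
Union after reading x: {J, R}.
Now take the λ-closure:
From J via λ: add K, P.
From K via λ: add F.
From F via λ: add H.
From H via λ: add M, Q.
No new states can be added; the closed set is {F, H, J, K, M, P, Q, R}.

{F, H, J, K, M, P, Q, R}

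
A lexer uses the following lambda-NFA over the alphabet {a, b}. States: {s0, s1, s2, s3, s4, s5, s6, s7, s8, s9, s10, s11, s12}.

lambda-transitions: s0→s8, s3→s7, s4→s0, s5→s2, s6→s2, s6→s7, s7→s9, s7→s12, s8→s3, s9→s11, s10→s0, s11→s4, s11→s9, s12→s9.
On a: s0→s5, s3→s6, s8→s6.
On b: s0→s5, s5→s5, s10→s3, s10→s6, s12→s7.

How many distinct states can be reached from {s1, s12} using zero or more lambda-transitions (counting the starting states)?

9

Start with {s1, s12}.
From s12 via lambda: add s9.
From s9 via lambda: add s11.
From s11 via lambda: add s4.
From s4 via lambda: add s0.
From s0 via lambda: add s8.
From s8 via lambda: add s3.
From s3 via lambda: add s7.
lambda-closure = {s0, s1, s3, s4, s7, s8, s9, s11, s12}, which has 9 states.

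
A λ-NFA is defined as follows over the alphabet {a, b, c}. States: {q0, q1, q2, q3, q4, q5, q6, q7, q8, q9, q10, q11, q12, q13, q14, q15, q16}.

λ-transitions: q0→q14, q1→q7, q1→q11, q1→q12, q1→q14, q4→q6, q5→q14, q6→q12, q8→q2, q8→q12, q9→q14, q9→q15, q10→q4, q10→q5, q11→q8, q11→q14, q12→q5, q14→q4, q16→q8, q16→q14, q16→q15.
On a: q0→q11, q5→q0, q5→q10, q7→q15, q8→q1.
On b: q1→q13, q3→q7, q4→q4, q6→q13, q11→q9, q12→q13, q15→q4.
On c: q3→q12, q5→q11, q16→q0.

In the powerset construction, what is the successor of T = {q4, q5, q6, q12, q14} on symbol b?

q4 on b → {q4}.
q6 on b → {q13}.
q12 on b → {q13}.
No b-transition from q5, q14.
Union after reading b: {q4, q13}.
Now take the λ-closure:
From q4 via λ: add q6.
From q6 via λ: add q12.
From q12 via λ: add q5.
From q5 via λ: add q14.
No new states can be added; the closed set is {q4, q5, q6, q12, q13, q14}.

{q4, q5, q6, q12, q13, q14}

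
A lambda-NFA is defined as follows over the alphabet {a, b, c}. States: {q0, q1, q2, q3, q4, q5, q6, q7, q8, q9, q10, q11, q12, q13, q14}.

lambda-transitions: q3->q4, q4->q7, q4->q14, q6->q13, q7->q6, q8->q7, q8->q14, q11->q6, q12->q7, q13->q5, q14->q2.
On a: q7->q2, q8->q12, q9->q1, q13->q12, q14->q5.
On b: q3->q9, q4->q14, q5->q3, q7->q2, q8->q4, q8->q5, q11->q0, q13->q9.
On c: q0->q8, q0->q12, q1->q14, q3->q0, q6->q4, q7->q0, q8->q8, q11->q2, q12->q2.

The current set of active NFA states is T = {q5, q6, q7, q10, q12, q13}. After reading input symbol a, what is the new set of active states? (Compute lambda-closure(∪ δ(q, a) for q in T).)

{q2, q5, q6, q7, q12, q13}

q7 on a → {q2}.
q13 on a → {q12}.
No a-transition from q5, q6, q10, q12.
Union after reading a: {q2, q12}.
Now take the lambda-closure:
From q12 via lambda: add q7.
From q7 via lambda: add q6.
From q6 via lambda: add q13.
From q13 via lambda: add q5.
No new states can be added; the closed set is {q2, q5, q6, q7, q12, q13}.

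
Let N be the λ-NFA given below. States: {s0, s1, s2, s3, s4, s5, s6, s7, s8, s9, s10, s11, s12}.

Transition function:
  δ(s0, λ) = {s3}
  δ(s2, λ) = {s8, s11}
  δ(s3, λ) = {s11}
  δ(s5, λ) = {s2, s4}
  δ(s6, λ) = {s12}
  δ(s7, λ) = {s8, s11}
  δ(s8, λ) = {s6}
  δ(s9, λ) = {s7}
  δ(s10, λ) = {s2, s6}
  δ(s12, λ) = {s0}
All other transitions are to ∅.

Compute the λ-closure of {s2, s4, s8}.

Start with {s2, s4, s8}.
From s2 via λ: add s11.
From s8 via λ: add s6.
From s6 via λ: add s12.
From s12 via λ: add s0.
From s0 via λ: add s3.
No new states can be added; the closed set is {s0, s2, s3, s4, s6, s8, s11, s12}.

{s0, s2, s3, s4, s6, s8, s11, s12}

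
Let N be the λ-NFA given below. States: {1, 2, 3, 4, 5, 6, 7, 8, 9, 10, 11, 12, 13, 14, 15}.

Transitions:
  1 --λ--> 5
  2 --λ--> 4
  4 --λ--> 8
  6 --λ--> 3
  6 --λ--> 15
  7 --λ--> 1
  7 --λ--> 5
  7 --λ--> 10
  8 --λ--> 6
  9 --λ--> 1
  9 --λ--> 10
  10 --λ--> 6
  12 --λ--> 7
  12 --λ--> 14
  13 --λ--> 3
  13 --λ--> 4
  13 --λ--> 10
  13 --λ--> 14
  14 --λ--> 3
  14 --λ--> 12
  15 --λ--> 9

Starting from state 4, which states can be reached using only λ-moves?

{1, 3, 4, 5, 6, 8, 9, 10, 15}

Start with {4}.
From 4 via λ: add 8.
From 8 via λ: add 6.
From 6 via λ: add 3, 15.
From 15 via λ: add 9.
From 9 via λ: add 1, 10.
From 1 via λ: add 5.
No new states can be added; the closed set is {1, 3, 4, 5, 6, 8, 9, 10, 15}.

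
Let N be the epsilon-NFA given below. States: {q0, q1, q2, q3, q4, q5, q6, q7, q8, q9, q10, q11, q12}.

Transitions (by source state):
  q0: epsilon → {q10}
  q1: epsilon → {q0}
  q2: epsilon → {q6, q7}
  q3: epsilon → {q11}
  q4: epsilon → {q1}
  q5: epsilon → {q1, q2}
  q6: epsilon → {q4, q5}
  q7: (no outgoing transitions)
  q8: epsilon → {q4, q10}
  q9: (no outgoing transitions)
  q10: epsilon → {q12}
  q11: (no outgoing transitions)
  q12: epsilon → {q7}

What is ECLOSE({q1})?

{q0, q1, q7, q10, q12}

Start with {q1}.
From q1 via epsilon: add q0.
From q0 via epsilon: add q10.
From q10 via epsilon: add q12.
From q12 via epsilon: add q7.
No new states can be added; the closed set is {q0, q1, q7, q10, q12}.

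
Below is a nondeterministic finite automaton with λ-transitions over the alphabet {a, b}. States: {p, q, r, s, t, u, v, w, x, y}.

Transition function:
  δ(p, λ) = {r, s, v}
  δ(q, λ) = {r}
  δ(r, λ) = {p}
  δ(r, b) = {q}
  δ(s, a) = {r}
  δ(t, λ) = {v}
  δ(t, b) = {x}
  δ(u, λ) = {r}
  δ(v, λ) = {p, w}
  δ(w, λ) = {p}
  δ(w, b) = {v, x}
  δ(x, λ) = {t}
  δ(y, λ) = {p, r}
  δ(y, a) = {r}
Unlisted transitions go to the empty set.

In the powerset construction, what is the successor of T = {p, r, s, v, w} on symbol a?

{p, r, s, v, w}

s on a → {r}.
No a-transition from p, r, v, w.
Union after reading a: {r}.
Now take the λ-closure:
From r via λ: add p.
From p via λ: add s, v.
From v via λ: add w.
No new states can be added; the closed set is {p, r, s, v, w}.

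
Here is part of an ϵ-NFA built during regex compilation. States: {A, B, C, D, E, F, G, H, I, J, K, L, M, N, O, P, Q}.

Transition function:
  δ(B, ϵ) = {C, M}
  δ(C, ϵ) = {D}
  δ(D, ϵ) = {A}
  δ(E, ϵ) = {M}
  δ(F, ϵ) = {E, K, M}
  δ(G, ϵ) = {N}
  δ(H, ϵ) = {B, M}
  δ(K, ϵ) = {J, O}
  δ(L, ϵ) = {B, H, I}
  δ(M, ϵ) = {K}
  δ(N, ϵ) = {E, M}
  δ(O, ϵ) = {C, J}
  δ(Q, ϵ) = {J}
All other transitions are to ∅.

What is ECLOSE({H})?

Start with {H}.
From H via ϵ: add B, M.
From B via ϵ: add C.
From M via ϵ: add K.
From C via ϵ: add D.
From K via ϵ: add J, O.
From D via ϵ: add A.
No new states can be added; the closed set is {A, B, C, D, H, J, K, M, O}.

{A, B, C, D, H, J, K, M, O}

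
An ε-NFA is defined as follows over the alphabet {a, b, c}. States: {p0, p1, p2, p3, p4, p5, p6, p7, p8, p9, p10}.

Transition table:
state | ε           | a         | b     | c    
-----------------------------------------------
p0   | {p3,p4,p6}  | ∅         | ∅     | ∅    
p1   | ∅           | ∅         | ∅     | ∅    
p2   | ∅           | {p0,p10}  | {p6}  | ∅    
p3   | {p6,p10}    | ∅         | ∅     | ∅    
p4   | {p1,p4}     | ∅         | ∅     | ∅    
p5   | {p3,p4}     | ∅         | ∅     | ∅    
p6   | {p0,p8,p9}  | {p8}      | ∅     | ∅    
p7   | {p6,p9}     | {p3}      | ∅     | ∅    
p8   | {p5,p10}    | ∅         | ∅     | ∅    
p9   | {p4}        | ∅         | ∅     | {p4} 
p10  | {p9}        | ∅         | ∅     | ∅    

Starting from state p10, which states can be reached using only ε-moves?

Start with {p10}.
From p10 via ε: add p9.
From p9 via ε: add p4.
From p4 via ε: add p1.
No new states can be added; the closed set is {p1, p4, p9, p10}.

{p1, p4, p9, p10}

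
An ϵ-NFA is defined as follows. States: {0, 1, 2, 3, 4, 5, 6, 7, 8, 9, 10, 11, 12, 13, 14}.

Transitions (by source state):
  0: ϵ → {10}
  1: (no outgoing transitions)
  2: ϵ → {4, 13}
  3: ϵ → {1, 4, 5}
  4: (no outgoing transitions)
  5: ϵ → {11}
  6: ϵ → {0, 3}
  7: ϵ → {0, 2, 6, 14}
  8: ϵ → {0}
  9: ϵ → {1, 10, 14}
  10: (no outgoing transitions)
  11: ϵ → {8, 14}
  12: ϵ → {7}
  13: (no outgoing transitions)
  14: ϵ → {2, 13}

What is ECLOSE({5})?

Start with {5}.
From 5 via ϵ: add 11.
From 11 via ϵ: add 8, 14.
From 8 via ϵ: add 0.
From 14 via ϵ: add 2, 13.
From 0 via ϵ: add 10.
From 2 via ϵ: add 4.
No new states can be added; the closed set is {0, 2, 4, 5, 8, 10, 11, 13, 14}.

{0, 2, 4, 5, 8, 10, 11, 13, 14}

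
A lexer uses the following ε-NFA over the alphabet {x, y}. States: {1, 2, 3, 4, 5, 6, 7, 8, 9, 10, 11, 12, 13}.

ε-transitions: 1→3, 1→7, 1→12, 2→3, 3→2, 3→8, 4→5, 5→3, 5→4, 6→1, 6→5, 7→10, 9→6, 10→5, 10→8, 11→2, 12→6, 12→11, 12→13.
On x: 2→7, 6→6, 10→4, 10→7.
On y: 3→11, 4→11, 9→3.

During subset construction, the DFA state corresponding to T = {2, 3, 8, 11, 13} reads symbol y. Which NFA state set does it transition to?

3 on y → {11}.
No y-transition from 2, 8, 11, 13.
Union after reading y: {11}.
Now take the ε-closure:
From 11 via ε: add 2.
From 2 via ε: add 3.
From 3 via ε: add 8.
No new states can be added; the closed set is {2, 3, 8, 11}.

{2, 3, 8, 11}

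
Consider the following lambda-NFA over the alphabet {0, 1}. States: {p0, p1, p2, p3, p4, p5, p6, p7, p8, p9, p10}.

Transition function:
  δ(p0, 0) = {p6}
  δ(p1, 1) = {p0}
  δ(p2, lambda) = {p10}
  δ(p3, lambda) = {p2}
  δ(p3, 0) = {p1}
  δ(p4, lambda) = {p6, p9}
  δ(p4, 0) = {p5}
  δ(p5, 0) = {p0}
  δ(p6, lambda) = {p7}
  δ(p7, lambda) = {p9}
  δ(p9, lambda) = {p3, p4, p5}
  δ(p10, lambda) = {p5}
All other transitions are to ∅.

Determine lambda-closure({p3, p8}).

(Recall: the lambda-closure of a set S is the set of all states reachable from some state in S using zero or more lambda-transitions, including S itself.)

{p2, p3, p5, p8, p10}

Start with {p3, p8}.
From p3 via lambda: add p2.
From p2 via lambda: add p10.
From p10 via lambda: add p5.
No new states can be added; the closed set is {p2, p3, p5, p8, p10}.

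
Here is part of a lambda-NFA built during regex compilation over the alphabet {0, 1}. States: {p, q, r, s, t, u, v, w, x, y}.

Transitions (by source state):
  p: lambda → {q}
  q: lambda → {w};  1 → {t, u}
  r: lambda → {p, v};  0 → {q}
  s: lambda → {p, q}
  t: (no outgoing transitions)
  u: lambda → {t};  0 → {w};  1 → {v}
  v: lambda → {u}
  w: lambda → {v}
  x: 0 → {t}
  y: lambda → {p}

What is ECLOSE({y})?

{p, q, t, u, v, w, y}

Start with {y}.
From y via lambda: add p.
From p via lambda: add q.
From q via lambda: add w.
From w via lambda: add v.
From v via lambda: add u.
From u via lambda: add t.
No new states can be added; the closed set is {p, q, t, u, v, w, y}.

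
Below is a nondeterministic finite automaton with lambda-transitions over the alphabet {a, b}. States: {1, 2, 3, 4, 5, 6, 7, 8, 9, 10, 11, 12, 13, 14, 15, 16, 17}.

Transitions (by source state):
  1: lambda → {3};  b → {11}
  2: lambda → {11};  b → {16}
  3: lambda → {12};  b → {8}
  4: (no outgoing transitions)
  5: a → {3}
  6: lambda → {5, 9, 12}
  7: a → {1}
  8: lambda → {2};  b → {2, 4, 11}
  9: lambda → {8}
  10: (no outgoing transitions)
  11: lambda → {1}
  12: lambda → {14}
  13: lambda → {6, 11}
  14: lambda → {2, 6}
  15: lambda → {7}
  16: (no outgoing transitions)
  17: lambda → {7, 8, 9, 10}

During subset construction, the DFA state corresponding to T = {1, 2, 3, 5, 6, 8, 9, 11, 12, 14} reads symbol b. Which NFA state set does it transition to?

{1, 2, 3, 4, 5, 6, 8, 9, 11, 12, 14, 16}

1 on b → {11}.
2 on b → {16}.
3 on b → {8}.
8 on b → {2, 4, 11}.
No b-transition from 5, 6, 9, 11, 12, 14.
Union after reading b: {2, 4, 8, 11, 16}.
Now take the lambda-closure:
From 11 via lambda: add 1.
From 1 via lambda: add 3.
From 3 via lambda: add 12.
From 12 via lambda: add 14.
From 14 via lambda: add 6.
From 6 via lambda: add 5, 9.
No new states can be added; the closed set is {1, 2, 3, 4, 5, 6, 8, 9, 11, 12, 14, 16}.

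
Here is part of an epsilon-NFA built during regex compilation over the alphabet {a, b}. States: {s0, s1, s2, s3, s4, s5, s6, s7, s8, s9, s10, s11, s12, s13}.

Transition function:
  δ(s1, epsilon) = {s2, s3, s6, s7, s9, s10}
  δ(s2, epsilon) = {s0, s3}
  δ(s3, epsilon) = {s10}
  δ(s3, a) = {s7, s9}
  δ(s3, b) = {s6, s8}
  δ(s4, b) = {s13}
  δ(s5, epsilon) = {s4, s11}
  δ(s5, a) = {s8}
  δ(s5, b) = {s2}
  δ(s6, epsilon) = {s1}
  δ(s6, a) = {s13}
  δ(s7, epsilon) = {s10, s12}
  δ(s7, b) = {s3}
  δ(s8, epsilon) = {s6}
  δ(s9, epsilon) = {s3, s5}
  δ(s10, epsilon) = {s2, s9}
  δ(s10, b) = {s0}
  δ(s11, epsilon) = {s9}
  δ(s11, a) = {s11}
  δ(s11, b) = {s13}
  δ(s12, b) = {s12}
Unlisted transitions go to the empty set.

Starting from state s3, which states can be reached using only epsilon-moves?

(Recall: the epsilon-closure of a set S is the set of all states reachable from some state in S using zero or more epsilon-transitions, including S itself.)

Start with {s3}.
From s3 via epsilon: add s10.
From s10 via epsilon: add s2, s9.
From s2 via epsilon: add s0.
From s9 via epsilon: add s5.
From s5 via epsilon: add s4, s11.
No new states can be added; the closed set is {s0, s2, s3, s4, s5, s9, s10, s11}.

{s0, s2, s3, s4, s5, s9, s10, s11}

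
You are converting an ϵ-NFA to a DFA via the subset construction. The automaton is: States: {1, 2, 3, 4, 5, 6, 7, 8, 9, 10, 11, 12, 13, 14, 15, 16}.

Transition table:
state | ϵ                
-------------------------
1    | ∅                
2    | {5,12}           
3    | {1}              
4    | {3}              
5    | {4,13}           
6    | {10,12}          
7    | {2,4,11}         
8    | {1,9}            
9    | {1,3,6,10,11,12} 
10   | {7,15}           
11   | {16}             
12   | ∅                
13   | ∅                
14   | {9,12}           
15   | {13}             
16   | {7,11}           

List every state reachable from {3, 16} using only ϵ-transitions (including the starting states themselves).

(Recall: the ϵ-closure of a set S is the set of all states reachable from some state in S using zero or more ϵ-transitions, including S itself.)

Start with {3, 16}.
From 3 via ϵ: add 1.
From 16 via ϵ: add 7, 11.
From 7 via ϵ: add 2, 4.
From 2 via ϵ: add 5, 12.
From 5 via ϵ: add 13.
No new states can be added; the closed set is {1, 2, 3, 4, 5, 7, 11, 12, 13, 16}.

{1, 2, 3, 4, 5, 7, 11, 12, 13, 16}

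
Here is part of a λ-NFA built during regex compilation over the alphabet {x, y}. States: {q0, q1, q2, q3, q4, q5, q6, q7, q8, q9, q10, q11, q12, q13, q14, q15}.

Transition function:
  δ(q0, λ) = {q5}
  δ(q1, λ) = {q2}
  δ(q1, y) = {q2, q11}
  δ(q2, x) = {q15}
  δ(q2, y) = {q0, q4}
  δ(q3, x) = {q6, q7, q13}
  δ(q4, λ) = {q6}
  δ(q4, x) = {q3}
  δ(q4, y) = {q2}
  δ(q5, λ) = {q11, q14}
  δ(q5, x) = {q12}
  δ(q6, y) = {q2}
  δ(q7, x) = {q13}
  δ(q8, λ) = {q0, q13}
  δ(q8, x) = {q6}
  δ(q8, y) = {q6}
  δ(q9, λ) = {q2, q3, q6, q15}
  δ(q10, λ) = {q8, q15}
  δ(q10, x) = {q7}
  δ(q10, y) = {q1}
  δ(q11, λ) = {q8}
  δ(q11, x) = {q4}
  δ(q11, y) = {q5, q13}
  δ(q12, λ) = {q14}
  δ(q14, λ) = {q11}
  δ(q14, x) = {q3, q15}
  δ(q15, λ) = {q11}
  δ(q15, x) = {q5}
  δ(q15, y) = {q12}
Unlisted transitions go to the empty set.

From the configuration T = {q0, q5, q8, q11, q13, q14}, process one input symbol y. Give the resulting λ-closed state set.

{q0, q5, q6, q8, q11, q13, q14}

q8 on y → {q6}.
q11 on y → {q5, q13}.
No y-transition from q0, q5, q13, q14.
Union after reading y: {q5, q6, q13}.
Now take the λ-closure:
From q5 via λ: add q11, q14.
From q11 via λ: add q8.
From q8 via λ: add q0.
No new states can be added; the closed set is {q0, q5, q6, q8, q11, q13, q14}.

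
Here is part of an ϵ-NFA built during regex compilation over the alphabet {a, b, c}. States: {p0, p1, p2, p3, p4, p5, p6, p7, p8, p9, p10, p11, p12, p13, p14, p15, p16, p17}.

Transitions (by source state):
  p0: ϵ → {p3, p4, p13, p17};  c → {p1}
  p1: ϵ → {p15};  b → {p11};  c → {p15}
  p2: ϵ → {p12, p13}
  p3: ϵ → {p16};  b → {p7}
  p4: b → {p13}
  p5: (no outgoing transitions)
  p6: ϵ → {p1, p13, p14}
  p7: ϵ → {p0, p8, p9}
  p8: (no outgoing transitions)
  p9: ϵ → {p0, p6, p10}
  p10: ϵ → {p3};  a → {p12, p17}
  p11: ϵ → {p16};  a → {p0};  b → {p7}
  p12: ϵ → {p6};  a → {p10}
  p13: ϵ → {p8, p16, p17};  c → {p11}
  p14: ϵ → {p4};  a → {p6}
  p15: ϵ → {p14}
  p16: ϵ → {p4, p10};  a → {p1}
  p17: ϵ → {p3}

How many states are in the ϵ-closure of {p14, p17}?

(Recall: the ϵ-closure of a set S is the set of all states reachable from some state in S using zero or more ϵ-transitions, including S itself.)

6

Start with {p14, p17}.
From p14 via ϵ: add p4.
From p17 via ϵ: add p3.
From p3 via ϵ: add p16.
From p16 via ϵ: add p10.
ϵ-closure = {p3, p4, p10, p14, p16, p17}, which has 6 states.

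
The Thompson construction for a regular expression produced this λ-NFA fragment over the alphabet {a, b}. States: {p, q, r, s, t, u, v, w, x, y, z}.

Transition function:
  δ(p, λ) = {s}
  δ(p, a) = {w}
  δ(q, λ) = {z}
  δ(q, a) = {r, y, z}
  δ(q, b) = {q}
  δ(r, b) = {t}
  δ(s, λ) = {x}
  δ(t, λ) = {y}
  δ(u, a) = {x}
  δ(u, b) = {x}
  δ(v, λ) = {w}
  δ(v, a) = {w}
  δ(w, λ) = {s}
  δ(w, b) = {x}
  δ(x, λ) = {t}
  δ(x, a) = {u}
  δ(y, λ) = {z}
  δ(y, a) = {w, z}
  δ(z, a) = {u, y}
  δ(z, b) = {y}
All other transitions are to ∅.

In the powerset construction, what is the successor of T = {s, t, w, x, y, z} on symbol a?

x on a → {u}.
y on a → {w, z}.
z on a → {u, y}.
No a-transition from s, t, w.
Union after reading a: {u, w, y, z}.
Now take the λ-closure:
From w via λ: add s.
From s via λ: add x.
From x via λ: add t.
No new states can be added; the closed set is {s, t, u, w, x, y, z}.

{s, t, u, w, x, y, z}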